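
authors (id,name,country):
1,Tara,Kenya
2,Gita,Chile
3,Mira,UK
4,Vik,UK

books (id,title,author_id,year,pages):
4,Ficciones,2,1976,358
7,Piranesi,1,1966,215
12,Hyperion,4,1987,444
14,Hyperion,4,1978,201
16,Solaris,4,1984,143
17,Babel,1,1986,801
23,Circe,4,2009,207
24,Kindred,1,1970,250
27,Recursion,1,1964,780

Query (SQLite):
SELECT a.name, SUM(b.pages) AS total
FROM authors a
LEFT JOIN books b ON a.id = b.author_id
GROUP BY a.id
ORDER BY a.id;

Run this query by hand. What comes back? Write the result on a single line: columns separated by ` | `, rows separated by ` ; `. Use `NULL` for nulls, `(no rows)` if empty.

LEFT JOIN keeps every authors row; unmatched ones get NULL for books columns.
Group by authors.id and compute SUM(b.pages). SUM over an all-NULL group is NULL.
  1: ids {7, 17, 24, 27} → SUM(b.pages)=2046
  2: ids {4} → SUM(b.pages)=358
  3: ids {—} → SUM(b.pages)=NULL
  4: ids {12, 14, 16, 23} → SUM(b.pages)=995

Tara | 2046 ; Gita | 358 ; Mira | NULL ; Vik | 995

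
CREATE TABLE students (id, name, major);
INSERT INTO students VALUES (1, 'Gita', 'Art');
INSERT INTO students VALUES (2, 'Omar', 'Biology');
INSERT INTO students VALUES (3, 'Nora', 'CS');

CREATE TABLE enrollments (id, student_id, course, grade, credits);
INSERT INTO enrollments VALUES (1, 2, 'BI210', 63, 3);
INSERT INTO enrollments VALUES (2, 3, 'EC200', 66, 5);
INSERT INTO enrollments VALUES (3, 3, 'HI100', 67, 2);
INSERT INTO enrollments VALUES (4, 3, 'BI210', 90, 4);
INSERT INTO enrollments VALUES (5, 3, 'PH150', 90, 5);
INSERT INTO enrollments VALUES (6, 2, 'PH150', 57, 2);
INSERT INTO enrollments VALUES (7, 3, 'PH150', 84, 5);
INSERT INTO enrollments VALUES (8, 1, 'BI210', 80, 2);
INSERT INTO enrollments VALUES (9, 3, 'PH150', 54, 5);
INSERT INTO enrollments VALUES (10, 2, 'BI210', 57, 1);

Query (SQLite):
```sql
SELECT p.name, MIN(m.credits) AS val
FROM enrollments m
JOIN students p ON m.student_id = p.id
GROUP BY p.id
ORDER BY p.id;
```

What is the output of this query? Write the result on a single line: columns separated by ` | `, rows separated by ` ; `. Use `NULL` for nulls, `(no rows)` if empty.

Gita | 2 ; Omar | 1 ; Nora | 2

Join each enrollments row to its students via student_id.
Group joined rows by students.id; compute MIN(m.credits) per group.
  1: ids {8} → MIN(m.credits)=2
  2: ids {1, 6, 10} → MIN(m.credits)=1
  3: ids {2, 3, 4, 5, 7, 9} → MIN(m.credits)=2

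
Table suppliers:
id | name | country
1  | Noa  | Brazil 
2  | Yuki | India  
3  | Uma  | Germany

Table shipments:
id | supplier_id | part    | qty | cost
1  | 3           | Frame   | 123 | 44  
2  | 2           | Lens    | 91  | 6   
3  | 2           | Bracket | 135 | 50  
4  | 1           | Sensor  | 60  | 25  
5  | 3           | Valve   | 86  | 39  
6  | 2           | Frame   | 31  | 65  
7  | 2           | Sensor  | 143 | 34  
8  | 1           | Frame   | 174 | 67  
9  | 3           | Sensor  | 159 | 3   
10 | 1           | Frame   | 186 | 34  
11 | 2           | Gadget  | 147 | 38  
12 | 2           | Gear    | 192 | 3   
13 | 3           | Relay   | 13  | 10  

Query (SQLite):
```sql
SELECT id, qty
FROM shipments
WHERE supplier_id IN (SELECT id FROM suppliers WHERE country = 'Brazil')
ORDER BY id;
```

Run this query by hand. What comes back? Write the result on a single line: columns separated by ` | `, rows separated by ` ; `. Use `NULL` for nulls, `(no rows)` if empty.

Inner query: suppliers.id where country = 'Brazil'.
Outer: keep shipments rows whose supplier_id is in that set.
Inner query → {1}

4 | 60 ; 8 | 174 ; 10 | 186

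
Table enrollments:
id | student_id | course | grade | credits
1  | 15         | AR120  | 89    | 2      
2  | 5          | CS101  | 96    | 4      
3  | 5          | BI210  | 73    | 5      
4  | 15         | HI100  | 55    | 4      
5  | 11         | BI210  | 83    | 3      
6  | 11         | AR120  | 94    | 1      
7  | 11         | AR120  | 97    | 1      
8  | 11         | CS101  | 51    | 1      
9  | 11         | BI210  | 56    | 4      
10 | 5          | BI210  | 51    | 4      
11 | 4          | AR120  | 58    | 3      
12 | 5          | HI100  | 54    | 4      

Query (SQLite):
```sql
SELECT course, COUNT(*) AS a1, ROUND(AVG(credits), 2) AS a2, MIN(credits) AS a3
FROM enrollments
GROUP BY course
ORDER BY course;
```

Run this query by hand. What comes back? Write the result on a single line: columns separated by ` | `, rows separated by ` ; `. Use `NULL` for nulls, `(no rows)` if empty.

AR120 | 4 | 1.75 | 1 ; BI210 | 4 | 4 | 3 ; CS101 | 2 | 2.5 | 1 ; HI100 | 2 | 4 | 4

Group enrollments by course.
Per group compute: COUNT(*), ROUND(AVG(credits), 2), MIN(credits).
  AR120: ids {1, 6, 7, 11} → COUNT(*)=4, ROUND(AVG(credits), 2)=1.75, MIN(credits)=1
  BI210: ids {3, 5, 9, 10} → COUNT(*)=4, ROUND(AVG(credits), 2)=4, MIN(credits)=3
  CS101: ids {2, 8} → COUNT(*)=2, ROUND(AVG(credits), 2)=2.5, MIN(credits)=1
  HI100: ids {4, 12} → COUNT(*)=2, ROUND(AVG(credits), 2)=4, MIN(credits)=4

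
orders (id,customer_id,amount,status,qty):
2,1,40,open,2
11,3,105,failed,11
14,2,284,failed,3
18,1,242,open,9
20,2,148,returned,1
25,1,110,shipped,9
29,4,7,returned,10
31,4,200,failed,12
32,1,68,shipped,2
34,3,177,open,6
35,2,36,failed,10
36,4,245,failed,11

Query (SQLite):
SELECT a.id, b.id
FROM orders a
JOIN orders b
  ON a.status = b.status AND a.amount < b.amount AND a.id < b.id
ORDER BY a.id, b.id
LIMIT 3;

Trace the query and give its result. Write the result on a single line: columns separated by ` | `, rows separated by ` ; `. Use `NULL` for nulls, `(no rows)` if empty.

2 | 18 ; 2 | 34 ; 11 | 14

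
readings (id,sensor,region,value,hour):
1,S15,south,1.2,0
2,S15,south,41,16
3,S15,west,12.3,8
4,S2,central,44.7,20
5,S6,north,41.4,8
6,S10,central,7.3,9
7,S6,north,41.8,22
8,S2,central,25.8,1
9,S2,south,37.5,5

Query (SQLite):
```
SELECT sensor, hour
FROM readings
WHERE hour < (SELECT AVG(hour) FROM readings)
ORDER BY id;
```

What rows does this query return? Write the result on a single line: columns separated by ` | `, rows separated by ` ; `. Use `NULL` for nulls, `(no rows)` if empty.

S15 | 0 ; S15 | 8 ; S6 | 8 ; S10 | 9 ; S2 | 1 ; S2 | 5

Scalar subquery: AVG(hour) over all readings rows = 9.888889 (≈; comparison uses full precision).
Keep rows where hour < that value.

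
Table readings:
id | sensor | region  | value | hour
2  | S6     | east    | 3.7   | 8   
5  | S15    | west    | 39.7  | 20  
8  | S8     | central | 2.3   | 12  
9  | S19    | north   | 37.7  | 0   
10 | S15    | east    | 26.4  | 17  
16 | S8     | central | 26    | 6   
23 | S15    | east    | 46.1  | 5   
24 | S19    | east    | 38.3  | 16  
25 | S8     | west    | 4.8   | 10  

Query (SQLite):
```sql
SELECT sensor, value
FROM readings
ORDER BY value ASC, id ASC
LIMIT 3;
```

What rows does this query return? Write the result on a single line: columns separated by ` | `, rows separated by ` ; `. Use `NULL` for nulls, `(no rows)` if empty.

Sort by value asc, tiebreak id asc: (2.3, id=8), (3.7, id=2), (4.8, id=25), (26, id=16), (26.4, id=10), (37.7, id=9) …. Take first 3.

S8 | 2.3 ; S6 | 3.7 ; S8 | 4.8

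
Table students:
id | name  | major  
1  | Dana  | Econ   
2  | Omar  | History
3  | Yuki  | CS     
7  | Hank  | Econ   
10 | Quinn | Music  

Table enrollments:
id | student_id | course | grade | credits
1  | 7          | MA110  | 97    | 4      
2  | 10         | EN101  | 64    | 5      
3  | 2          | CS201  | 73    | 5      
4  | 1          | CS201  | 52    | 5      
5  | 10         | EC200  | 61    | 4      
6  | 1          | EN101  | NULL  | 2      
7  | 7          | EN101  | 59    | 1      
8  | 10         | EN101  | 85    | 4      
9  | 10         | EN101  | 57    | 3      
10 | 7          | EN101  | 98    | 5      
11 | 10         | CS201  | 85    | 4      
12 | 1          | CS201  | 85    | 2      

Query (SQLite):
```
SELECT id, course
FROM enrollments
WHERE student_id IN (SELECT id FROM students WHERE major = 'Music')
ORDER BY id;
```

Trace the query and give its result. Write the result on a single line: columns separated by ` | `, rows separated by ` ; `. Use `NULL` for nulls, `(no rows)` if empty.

Inner query: students.id where major = 'Music'.
Outer: keep enrollments rows whose student_id is in that set.
Inner query → {10}

2 | EN101 ; 5 | EC200 ; 8 | EN101 ; 9 | EN101 ; 11 | CS201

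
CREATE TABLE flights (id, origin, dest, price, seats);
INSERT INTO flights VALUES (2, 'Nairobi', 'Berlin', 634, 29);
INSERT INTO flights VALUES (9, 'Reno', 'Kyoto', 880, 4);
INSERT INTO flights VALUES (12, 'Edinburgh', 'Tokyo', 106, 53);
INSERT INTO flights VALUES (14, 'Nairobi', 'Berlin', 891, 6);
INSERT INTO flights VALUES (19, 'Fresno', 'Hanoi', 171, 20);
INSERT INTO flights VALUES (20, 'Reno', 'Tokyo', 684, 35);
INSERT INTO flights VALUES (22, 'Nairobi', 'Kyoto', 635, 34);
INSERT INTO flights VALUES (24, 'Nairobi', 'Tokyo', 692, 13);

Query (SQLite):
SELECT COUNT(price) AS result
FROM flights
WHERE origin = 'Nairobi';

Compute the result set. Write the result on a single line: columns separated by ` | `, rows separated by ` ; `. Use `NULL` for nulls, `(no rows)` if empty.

4

Rows where origin='Nairobi' → price values: [634, 891, 635, 692].
COUNT(price) counts non-NULL values → 4.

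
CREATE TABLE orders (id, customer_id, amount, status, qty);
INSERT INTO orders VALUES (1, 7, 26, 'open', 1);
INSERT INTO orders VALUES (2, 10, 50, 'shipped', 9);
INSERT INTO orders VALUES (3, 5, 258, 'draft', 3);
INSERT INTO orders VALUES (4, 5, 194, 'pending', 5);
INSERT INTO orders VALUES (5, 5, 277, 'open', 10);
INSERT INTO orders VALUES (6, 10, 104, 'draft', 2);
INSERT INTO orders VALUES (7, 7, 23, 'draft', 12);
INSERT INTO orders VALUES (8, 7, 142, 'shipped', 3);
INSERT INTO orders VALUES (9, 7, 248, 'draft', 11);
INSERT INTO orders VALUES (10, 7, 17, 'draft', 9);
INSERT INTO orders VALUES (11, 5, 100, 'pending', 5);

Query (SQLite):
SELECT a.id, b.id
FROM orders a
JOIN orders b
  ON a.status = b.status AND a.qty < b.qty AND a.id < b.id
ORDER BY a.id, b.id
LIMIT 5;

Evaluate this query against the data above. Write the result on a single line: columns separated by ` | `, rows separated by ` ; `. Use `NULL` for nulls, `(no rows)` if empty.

1 | 5 ; 3 | 7 ; 3 | 9 ; 3 | 10 ; 6 | 7

Pairs (a,b) with same status, a.qty < b.qty, a.id < b.id.
status groups: draft:{3,6,7,9,10} open:{1,5} pending:{4,11} shipped:{2,8}
Ordered by (a.id, b.id); first 5.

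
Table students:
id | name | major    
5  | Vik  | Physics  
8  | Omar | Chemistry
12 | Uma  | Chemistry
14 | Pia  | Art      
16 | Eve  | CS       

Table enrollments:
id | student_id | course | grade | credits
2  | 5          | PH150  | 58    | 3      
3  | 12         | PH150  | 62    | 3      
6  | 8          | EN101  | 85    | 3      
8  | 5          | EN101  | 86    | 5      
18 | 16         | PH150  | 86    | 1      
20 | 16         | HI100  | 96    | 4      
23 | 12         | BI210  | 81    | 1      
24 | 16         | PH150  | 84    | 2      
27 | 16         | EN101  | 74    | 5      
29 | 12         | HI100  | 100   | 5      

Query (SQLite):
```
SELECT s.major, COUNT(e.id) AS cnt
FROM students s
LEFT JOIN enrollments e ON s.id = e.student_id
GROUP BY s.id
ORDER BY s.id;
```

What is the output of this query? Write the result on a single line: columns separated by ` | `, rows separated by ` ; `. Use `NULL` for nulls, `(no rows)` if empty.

Physics | 2 ; Chemistry | 1 ; Chemistry | 3 ; Art | 0 ; CS | 4

LEFT JOIN keeps every students row; unmatched ones get NULL for enrollments columns.
Group by students.id and compute COUNT(e.id). COUNT(col) of an all-NULL group is 0.
  5: ids {2, 8} → COUNT(e.id)=2
  8: ids {6} → COUNT(e.id)=1
  12: ids {3, 23, 29} → COUNT(e.id)=3
  14: ids {—} → COUNT(e.id)=0
  16: ids {18, 20, 24, 27} → COUNT(e.id)=4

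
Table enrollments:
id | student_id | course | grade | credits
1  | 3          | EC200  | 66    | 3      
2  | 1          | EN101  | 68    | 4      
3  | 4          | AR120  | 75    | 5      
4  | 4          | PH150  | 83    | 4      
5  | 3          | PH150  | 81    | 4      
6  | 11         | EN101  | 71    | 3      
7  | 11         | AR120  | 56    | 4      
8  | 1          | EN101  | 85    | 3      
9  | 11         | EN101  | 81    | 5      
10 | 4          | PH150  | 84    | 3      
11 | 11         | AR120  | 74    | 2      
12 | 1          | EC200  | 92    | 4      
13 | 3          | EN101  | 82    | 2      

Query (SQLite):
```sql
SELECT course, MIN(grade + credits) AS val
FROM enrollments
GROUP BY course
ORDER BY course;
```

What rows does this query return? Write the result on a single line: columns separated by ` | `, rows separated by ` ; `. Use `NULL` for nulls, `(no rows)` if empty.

For each row compute grade + credits.
Group by course; take MIN of the expression per group.
  AR120: ids {3, 7, 11} → MIN(grade + credits)=60
  EC200: ids {1, 12} → MIN(grade + credits)=69
  EN101: ids {2, 6, 8, 9, 13} → MIN(grade + credits)=72
  PH150: ids {4, 5, 10} → MIN(grade + credits)=85

AR120 | 60 ; EC200 | 69 ; EN101 | 72 ; PH150 | 85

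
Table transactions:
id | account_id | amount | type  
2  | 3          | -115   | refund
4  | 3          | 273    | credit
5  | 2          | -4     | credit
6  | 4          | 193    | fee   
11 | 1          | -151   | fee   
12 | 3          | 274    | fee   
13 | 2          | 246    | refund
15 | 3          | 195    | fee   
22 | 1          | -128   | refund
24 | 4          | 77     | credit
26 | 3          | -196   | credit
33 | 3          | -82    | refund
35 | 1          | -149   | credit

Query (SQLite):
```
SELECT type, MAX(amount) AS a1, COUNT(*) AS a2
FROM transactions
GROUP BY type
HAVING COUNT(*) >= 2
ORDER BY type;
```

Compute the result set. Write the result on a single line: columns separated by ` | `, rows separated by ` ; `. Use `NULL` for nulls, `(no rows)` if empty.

credit | 273 | 5 ; fee | 274 | 4 ; refund | 246 | 4

Group transactions by type.
Per group compute: MAX(amount), COUNT(*).
HAVING: drop groups with fewer than 2 rows.
  credit: ids {4, 5, 24, 26, 35} → MAX(amount)=273, COUNT(*)=5
  fee: ids {6, 11, 12, 15} → MAX(amount)=274, COUNT(*)=4
  refund: ids {2, 13, 22, 33} → MAX(amount)=246, COUNT(*)=4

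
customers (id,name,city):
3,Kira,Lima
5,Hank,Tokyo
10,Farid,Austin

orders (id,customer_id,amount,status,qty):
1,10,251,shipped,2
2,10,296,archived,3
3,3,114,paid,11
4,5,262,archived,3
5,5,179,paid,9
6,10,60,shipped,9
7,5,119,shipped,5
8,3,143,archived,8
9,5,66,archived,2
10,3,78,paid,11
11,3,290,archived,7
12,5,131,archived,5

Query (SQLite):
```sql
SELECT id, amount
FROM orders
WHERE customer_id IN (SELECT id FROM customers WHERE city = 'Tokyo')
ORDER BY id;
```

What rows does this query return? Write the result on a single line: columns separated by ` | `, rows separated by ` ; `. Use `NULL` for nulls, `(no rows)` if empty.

4 | 262 ; 5 | 179 ; 7 | 119 ; 9 | 66 ; 12 | 131

Inner query: customers.id where city = 'Tokyo'.
Outer: keep orders rows whose customer_id is in that set.
Inner query → {5}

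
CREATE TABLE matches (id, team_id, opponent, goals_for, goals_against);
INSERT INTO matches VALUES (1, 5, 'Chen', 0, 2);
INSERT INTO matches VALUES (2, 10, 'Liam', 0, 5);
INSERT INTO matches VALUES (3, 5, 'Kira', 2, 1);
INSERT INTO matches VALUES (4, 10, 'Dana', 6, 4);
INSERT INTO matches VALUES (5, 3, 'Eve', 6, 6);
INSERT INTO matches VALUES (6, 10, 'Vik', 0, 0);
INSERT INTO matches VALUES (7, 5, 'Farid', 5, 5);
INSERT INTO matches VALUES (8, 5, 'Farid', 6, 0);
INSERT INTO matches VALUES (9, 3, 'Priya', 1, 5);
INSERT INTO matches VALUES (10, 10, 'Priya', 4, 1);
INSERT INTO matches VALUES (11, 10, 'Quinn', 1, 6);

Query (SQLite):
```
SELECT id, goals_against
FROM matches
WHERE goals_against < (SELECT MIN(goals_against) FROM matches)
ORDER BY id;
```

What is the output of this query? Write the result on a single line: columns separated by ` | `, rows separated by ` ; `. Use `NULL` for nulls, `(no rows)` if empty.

(no rows)

Scalar subquery: MIN(goals_against) over all matches rows = 0.
Keep rows where goals_against < that value.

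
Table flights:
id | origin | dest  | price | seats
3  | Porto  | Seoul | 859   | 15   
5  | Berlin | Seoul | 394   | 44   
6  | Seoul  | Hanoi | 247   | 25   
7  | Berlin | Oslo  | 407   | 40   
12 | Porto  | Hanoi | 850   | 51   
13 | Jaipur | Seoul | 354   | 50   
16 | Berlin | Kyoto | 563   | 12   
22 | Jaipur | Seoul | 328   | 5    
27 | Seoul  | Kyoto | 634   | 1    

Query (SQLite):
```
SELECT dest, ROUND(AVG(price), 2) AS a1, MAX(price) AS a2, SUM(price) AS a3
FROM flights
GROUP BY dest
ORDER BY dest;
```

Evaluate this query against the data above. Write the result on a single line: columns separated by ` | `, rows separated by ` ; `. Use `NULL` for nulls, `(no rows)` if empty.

Hanoi | 548.5 | 850 | 1097 ; Kyoto | 598.5 | 634 | 1197 ; Oslo | 407 | 407 | 407 ; Seoul | 483.75 | 859 | 1935

Group flights by dest.
Per group compute: ROUND(AVG(price), 2), MAX(price), SUM(price).
  Hanoi: ids {6, 12} → ROUND(AVG(price), 2)=548.5, MAX(price)=850, SUM(price)=1097
  Kyoto: ids {16, 27} → ROUND(AVG(price), 2)=598.5, MAX(price)=634, SUM(price)=1197
  Oslo: ids {7} → ROUND(AVG(price), 2)=407, MAX(price)=407, SUM(price)=407
  Seoul: ids {3, 5, 13, 22} → ROUND(AVG(price), 2)=483.75, MAX(price)=859, SUM(price)=1935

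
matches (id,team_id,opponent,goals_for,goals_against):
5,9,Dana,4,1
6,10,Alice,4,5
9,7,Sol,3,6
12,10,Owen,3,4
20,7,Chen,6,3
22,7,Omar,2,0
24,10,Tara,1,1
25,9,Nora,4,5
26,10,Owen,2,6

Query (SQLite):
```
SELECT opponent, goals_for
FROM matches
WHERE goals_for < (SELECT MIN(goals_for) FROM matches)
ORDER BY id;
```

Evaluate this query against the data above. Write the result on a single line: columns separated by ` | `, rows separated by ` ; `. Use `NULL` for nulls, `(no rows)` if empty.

(no rows)

Scalar subquery: MIN(goals_for) over all matches rows = 1.
Keep rows where goals_for < that value.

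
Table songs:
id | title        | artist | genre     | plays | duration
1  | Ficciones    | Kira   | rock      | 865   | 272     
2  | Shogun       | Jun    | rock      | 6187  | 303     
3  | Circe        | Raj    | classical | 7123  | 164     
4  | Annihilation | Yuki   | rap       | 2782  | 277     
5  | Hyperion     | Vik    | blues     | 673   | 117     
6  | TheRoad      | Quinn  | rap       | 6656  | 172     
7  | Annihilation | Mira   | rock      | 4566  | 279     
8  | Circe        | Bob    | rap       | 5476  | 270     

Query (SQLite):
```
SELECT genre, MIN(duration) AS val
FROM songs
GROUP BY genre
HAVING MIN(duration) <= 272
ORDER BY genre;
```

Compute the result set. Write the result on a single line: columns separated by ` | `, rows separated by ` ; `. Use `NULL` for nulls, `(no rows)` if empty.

blues | 117 ; classical | 164 ; rap | 172 ; rock | 272

Partition songs by genre; compute MIN(duration) within each group.
HAVING: keep groups where MIN(duration) <= 272.
  blues: ids {5} → MIN(duration)=117
  classical: ids {3} → MIN(duration)=164
  rap: ids {4, 6, 8} → MIN(duration)=172
  rock: ids {1, 2, 7} → MIN(duration)=272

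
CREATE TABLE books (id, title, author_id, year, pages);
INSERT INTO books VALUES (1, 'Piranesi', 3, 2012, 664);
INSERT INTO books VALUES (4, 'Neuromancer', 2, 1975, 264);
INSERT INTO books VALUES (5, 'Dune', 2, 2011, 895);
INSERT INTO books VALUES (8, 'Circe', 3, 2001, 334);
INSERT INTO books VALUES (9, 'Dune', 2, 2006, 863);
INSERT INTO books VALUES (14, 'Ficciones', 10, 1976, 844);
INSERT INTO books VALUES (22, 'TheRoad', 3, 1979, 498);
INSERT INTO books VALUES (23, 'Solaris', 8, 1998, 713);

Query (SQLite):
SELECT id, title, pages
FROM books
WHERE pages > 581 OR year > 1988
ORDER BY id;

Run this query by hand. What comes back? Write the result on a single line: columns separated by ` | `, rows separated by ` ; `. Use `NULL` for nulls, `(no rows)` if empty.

1 | Piranesi | 664 ; 5 | Dune | 895 ; 8 | Circe | 334 ; 9 | Dune | 863 ; 14 | Ficciones | 844 ; 23 | Solaris | 713

pages > 581: ids {1, 5, 9, 14, 23}
year > 1988: ids {1, 5, 8, 9, 23}
Combine with OR.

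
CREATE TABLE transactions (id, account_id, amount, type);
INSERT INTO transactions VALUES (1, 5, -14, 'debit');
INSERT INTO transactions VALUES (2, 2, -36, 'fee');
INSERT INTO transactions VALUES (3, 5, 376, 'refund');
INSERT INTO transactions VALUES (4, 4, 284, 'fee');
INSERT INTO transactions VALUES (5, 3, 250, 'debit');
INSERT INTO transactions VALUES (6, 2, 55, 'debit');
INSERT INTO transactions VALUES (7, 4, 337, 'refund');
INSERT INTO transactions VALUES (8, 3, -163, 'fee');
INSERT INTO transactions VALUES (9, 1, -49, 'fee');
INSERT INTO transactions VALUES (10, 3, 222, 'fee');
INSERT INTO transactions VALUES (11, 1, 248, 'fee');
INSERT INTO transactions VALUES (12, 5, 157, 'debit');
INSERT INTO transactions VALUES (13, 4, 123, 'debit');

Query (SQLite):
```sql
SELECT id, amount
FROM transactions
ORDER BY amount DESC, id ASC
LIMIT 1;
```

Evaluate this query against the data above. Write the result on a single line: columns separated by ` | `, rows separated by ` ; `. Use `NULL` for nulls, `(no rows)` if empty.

3 | 376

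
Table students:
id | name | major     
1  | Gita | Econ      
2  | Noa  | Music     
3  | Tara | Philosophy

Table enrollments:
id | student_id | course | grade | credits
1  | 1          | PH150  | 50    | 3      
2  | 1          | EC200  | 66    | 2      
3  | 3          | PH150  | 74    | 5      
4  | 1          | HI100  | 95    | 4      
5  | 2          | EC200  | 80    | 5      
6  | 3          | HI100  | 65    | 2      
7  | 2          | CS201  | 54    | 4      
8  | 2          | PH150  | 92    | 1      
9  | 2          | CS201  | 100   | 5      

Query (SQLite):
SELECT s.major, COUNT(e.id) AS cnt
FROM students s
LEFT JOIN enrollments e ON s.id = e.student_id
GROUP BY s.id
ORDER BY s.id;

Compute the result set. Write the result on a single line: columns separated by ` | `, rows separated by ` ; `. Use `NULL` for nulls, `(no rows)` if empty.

Econ | 3 ; Music | 4 ; Philosophy | 2

LEFT JOIN keeps every students row; unmatched ones get NULL for enrollments columns.
Group by students.id and compute COUNT(e.id). COUNT(col) of an all-NULL group is 0.
  1: ids {1, 2, 4} → COUNT(e.id)=3
  2: ids {5, 7, 8, 9} → COUNT(e.id)=4
  3: ids {3, 6} → COUNT(e.id)=2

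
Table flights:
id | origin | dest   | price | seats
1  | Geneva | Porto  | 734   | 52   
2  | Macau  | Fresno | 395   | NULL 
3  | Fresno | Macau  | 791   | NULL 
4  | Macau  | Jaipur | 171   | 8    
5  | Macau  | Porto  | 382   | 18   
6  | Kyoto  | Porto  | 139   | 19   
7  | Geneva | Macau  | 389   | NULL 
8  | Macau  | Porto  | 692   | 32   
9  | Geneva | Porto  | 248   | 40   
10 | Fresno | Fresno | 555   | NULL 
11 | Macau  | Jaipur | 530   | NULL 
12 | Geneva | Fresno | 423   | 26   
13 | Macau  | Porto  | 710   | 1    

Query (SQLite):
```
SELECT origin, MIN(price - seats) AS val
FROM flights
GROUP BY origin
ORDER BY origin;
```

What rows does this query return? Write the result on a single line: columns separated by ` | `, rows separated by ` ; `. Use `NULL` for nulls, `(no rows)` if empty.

Fresno | NULL ; Geneva | 208 ; Kyoto | 120 ; Macau | 163

For each row compute price - seats.
Group by origin; take MIN of the expression per group.
  Fresno: ids {3, 10} → MIN(price - seats)=NULL
  Geneva: ids {1, 7, 9, 12} → MIN(price - seats)=208
  Kyoto: ids {6} → MIN(price - seats)=120
  Macau: ids {2, 4, 5, 8, 11, 13} → MIN(price - seats)=163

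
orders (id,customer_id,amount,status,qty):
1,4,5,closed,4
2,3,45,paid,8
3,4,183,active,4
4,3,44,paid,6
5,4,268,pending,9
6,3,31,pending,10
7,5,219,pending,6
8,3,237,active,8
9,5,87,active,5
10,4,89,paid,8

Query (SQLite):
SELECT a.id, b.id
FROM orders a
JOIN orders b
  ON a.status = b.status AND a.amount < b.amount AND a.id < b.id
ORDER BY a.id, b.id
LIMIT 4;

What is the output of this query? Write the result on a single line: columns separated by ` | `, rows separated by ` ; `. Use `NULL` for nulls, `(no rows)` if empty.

Pairs (a,b) with same status, a.amount < b.amount, a.id < b.id.
status groups: active:{3,8,9} closed:{1} paid:{2,4,10} pending:{5,6,7}
Ordered by (a.id, b.id); first 4.

2 | 10 ; 3 | 8 ; 4 | 10 ; 6 | 7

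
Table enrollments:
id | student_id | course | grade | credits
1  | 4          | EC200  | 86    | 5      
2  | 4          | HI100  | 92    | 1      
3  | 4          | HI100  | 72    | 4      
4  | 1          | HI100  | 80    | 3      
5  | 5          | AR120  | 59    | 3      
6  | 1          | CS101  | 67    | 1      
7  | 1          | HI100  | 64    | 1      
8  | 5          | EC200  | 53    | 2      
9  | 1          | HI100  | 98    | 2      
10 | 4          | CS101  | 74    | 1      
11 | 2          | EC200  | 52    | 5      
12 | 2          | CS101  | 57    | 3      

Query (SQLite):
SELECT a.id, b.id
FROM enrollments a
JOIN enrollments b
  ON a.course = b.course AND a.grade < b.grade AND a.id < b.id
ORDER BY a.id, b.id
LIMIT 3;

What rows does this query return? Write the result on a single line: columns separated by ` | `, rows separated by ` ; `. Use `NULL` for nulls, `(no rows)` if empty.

2 | 9 ; 3 | 4 ; 3 | 9

Pairs (a,b) with same course, a.grade < b.grade, a.id < b.id.
course groups: AR120:{5} CS101:{6,10,12} EC200:{1,8,11} HI100:{2,3,4,7,9}
Ordered by (a.id, b.id); first 3.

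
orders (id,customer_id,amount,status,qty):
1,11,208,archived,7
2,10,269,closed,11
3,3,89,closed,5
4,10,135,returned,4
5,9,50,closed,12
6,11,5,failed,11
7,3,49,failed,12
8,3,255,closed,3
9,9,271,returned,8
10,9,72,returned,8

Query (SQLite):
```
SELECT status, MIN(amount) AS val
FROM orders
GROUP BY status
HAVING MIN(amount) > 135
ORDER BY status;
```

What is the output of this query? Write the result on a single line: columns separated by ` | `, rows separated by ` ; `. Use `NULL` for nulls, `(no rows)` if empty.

Partition orders by status; compute MIN(amount) within each group.
HAVING: keep groups where MIN(amount) > 135.
  archived: ids {1} → MIN(amount)=208
  closed: ids {2, 3, 5, 8} → MIN(amount)=50
  failed: ids {6, 7} → MIN(amount)=5
  returned: ids {4, 9, 10} → MIN(amount)=72

archived | 208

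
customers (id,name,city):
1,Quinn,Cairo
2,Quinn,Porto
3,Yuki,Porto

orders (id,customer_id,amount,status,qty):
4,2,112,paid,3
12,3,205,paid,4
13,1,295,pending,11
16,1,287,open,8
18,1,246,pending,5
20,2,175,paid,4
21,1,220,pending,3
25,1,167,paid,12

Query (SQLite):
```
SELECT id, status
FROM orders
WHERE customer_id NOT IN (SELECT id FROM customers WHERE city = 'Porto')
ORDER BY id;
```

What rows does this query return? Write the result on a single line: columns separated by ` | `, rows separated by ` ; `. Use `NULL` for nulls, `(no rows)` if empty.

13 | pending ; 16 | open ; 18 | pending ; 21 | pending ; 25 | paid

Inner query: customers.id where city = 'Porto'.
Outer: keep orders rows whose customer_id is not in that set.
Inner query → {2, 3}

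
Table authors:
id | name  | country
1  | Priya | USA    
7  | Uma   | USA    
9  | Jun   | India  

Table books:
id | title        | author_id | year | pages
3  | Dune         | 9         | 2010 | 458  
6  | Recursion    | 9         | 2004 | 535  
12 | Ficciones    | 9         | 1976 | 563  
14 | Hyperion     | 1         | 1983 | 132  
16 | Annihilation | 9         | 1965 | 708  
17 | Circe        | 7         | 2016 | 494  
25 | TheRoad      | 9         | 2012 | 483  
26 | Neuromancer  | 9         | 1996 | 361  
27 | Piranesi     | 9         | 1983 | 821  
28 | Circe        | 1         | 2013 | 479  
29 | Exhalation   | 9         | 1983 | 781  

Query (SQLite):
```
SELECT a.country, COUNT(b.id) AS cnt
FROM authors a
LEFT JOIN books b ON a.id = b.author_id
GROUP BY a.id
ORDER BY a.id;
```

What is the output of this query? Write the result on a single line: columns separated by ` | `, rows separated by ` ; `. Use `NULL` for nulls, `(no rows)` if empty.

USA | 2 ; USA | 1 ; India | 8

LEFT JOIN keeps every authors row; unmatched ones get NULL for books columns.
Group by authors.id and compute COUNT(b.id). COUNT(col) of an all-NULL group is 0.
  1: ids {14, 28} → COUNT(b.id)=2
  7: ids {17} → COUNT(b.id)=1
  9: ids {3, 6, 12, 16, 25, 26, 27, 29} → COUNT(b.id)=8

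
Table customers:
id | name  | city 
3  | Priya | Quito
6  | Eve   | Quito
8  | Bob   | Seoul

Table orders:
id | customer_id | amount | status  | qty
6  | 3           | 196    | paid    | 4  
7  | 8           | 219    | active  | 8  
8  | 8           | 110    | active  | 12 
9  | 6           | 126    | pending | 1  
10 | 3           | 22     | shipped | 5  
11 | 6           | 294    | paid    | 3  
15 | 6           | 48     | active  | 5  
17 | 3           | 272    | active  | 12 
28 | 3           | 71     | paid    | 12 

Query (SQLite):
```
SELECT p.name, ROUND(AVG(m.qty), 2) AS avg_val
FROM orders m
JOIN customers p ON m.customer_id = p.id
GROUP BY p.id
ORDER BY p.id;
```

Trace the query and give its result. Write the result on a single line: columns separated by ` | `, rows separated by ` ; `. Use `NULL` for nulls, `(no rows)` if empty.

Priya | 8.25 ; Eve | 3 ; Bob | 10

Join each orders row to its customers via customer_id.
Group joined rows by customers.id; compute ROUND(AVG(m.qty), 2) per group.
  3: ids {6, 10, 17, 28} → ROUND(AVG(m.qty), 2)=8.25
  6: ids {9, 11, 15} → ROUND(AVG(m.qty), 2)=3
  8: ids {7, 8} → ROUND(AVG(m.qty), 2)=10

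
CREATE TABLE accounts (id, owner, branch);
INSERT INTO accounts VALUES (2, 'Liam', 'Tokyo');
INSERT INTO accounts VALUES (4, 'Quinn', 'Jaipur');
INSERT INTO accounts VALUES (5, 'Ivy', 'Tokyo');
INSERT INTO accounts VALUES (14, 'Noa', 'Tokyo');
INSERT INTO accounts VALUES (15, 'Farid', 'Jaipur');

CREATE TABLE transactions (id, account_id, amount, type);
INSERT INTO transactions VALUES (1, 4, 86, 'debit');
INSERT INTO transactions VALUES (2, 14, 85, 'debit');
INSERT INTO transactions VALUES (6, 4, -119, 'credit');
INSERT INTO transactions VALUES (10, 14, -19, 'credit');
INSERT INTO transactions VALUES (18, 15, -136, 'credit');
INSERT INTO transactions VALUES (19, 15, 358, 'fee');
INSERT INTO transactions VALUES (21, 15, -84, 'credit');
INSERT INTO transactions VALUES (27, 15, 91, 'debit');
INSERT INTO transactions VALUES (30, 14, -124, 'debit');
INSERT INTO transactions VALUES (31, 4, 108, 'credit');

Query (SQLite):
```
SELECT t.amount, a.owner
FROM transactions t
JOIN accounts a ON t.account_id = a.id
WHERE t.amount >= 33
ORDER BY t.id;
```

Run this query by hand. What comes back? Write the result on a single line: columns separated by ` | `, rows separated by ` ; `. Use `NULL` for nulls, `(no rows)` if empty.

86 | Quinn ; 85 | Noa ; 358 | Farid ; 91 | Farid ; 108 | Quinn

Each transactions row matches the accounts row where account_id = accounts.id.
Then keep rows with t.amount >= 33.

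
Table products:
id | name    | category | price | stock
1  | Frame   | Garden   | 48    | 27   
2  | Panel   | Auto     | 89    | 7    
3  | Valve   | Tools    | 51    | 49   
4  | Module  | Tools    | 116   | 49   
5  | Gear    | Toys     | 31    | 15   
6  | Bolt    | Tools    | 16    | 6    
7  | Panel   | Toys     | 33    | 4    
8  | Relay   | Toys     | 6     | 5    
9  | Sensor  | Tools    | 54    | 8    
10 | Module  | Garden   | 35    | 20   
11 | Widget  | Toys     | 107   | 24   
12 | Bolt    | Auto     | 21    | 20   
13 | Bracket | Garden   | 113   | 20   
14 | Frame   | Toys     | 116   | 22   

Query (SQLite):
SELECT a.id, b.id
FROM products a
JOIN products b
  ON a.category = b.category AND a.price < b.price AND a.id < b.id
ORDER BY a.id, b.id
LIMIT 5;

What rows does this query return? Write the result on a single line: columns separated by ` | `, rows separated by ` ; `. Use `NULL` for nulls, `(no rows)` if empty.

Pairs (a,b) with same category, a.price < b.price, a.id < b.id.
category groups: Auto:{2,12} Garden:{1,10,13} Tools:{3,4,6,9} Toys:{5,7,8,11,14}
Ordered by (a.id, b.id); first 5.

1 | 13 ; 3 | 4 ; 3 | 9 ; 5 | 7 ; 5 | 11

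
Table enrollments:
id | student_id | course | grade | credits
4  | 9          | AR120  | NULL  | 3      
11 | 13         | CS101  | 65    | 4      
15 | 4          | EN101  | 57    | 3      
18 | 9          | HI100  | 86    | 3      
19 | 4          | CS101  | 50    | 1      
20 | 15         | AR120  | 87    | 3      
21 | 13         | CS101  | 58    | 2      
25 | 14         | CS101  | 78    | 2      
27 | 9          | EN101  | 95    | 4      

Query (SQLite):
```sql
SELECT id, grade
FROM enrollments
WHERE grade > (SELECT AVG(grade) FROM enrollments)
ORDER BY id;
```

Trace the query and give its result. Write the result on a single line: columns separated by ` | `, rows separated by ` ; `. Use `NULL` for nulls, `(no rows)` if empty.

Scalar subquery: AVG(grade) over all enrollments rows = 72.0.
Keep rows where grade > that value.

18 | 86 ; 20 | 87 ; 25 | 78 ; 27 | 95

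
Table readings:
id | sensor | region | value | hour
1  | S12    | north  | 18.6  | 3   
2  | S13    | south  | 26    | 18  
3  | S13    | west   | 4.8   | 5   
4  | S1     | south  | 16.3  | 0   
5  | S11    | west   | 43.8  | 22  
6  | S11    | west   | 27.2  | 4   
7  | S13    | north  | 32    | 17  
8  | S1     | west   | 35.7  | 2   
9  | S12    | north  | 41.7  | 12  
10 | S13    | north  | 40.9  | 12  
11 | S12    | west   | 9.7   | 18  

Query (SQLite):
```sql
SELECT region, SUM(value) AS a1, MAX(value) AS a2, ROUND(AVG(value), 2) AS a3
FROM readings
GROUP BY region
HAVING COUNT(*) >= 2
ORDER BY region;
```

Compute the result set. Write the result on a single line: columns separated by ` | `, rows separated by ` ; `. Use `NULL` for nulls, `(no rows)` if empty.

north | 133.2 | 41.7 | 33.3 ; south | 42.3 | 26 | 21.15 ; west | 121.2 | 43.8 | 24.24

Group readings by region.
Per group compute: SUM(value), MAX(value), ROUND(AVG(value), 2).
HAVING: drop groups with fewer than 2 rows.
  north: ids {1, 7, 9, 10} → SUM(value)=133.2, MAX(value)=41.7, ROUND(AVG(value), 2)=33.3
  south: ids {2, 4} → SUM(value)=42.3, MAX(value)=26, ROUND(AVG(value), 2)=21.15
  west: ids {3, 5, 6, 8, 11} → SUM(value)=121.2, MAX(value)=43.8, ROUND(AVG(value), 2)=24.24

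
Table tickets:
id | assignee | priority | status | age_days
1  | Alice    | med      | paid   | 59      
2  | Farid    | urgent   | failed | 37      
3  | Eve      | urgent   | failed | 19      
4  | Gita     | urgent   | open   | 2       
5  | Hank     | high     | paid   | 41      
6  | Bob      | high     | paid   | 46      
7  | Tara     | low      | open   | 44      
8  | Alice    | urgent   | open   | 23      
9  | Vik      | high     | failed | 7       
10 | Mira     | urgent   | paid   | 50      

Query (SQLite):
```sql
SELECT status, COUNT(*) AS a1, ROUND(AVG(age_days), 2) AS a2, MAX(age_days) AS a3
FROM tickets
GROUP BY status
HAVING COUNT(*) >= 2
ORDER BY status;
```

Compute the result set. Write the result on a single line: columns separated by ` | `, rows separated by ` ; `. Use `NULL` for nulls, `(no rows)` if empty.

failed | 3 | 21 | 37 ; open | 3 | 23 | 44 ; paid | 4 | 49 | 59

Group tickets by status.
Per group compute: COUNT(*), ROUND(AVG(age_days), 2), MAX(age_days).
HAVING: drop groups with fewer than 2 rows.
  failed: ids {2, 3, 9} → COUNT(*)=3, ROUND(AVG(age_days), 2)=21, MAX(age_days)=37
  open: ids {4, 7, 8} → COUNT(*)=3, ROUND(AVG(age_days), 2)=23, MAX(age_days)=44
  paid: ids {1, 5, 6, 10} → COUNT(*)=4, ROUND(AVG(age_days), 2)=49, MAX(age_days)=59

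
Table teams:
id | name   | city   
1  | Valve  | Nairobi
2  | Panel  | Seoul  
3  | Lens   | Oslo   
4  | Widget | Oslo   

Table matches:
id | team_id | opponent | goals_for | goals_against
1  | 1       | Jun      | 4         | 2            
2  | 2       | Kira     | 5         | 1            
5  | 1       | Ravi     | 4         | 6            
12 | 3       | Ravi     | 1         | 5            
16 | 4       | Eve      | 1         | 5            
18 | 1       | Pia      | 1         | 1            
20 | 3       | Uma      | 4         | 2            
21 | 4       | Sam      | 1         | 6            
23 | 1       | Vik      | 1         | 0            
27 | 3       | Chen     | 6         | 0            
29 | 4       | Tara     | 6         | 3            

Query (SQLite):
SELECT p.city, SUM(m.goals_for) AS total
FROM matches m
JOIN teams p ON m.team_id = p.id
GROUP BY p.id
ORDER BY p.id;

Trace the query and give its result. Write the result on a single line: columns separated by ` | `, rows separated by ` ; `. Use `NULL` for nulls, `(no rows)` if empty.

Join each matches row to its teams via team_id.
Group joined rows by teams.id; compute SUM(m.goals_for) per group.
  1: ids {1, 5, 18, 23} → SUM(m.goals_for)=10
  2: ids {2} → SUM(m.goals_for)=5
  3: ids {12, 20, 27} → SUM(m.goals_for)=11
  4: ids {16, 21, 29} → SUM(m.goals_for)=8

Nairobi | 10 ; Seoul | 5 ; Oslo | 11 ; Oslo | 8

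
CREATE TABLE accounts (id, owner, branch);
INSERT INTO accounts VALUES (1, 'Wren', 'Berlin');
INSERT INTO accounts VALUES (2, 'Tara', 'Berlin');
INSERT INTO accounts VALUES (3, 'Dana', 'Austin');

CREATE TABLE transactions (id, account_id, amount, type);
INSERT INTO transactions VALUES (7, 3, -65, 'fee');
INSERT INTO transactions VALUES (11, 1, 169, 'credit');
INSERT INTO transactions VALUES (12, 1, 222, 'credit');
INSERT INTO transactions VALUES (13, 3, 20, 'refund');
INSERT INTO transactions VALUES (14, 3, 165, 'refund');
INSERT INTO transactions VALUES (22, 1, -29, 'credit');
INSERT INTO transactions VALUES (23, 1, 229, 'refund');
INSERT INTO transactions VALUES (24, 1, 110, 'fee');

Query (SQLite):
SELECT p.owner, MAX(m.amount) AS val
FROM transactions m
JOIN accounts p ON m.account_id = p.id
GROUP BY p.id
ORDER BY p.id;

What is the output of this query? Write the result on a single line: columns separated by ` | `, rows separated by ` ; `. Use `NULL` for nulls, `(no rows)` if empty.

Wren | 229 ; Dana | 165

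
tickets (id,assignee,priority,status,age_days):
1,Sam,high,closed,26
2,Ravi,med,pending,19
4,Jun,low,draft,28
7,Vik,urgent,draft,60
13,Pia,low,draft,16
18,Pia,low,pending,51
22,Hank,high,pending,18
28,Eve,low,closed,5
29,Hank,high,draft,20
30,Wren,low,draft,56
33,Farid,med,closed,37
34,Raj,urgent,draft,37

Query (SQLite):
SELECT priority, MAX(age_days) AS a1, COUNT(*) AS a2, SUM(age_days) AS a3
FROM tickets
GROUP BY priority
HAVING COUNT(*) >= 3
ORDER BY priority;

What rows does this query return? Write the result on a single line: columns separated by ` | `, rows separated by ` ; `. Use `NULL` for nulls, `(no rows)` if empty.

Group tickets by priority.
Per group compute: MAX(age_days), COUNT(*), SUM(age_days).
HAVING: drop groups with fewer than 3 rows.
  high: ids {1, 22, 29} → MAX(age_days)=26, COUNT(*)=3, SUM(age_days)=64
  low: ids {4, 13, 18, 28, 30} → MAX(age_days)=56, COUNT(*)=5, SUM(age_days)=156
  med: ids {2, 33} → MAX(age_days)=37, COUNT(*)=2, SUM(age_days)=56
  urgent: ids {7, 34} → MAX(age_days)=60, COUNT(*)=2, SUM(age_days)=97

high | 26 | 3 | 64 ; low | 56 | 5 | 156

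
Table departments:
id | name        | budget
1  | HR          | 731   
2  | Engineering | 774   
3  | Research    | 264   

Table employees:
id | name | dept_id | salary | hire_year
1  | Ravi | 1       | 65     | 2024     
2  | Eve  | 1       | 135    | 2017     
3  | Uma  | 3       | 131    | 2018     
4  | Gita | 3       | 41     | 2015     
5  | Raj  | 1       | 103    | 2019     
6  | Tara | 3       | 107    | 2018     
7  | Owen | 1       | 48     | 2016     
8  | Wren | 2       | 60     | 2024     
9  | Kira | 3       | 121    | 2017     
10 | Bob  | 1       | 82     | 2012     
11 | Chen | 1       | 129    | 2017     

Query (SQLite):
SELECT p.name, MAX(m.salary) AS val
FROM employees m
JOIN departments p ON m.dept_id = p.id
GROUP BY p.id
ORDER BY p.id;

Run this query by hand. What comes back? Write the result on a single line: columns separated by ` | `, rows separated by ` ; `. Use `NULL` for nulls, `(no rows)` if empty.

Join each employees row to its departments via dept_id.
Group joined rows by departments.id; compute MAX(m.salary) per group.
  1: ids {1, 2, 5, 7, 10, 11} → MAX(m.salary)=135
  2: ids {8} → MAX(m.salary)=60
  3: ids {3, 4, 6, 9} → MAX(m.salary)=131

HR | 135 ; Engineering | 60 ; Research | 131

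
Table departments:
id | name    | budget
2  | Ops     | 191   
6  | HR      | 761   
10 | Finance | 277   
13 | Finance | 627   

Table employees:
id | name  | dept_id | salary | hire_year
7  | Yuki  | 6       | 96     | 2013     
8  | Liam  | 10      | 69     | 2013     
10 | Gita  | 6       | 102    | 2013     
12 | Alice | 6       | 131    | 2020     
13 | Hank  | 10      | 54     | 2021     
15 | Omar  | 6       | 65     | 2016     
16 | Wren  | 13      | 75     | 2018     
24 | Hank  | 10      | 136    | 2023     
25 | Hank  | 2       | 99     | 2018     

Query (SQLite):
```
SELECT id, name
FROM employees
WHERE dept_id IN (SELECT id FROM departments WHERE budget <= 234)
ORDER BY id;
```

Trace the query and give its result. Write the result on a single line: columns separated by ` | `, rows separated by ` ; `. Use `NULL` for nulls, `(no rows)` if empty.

Inner query: departments.id where budget <= 234.
Outer: keep employees rows whose dept_id is in that set.
Inner query → {2}

25 | Hank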